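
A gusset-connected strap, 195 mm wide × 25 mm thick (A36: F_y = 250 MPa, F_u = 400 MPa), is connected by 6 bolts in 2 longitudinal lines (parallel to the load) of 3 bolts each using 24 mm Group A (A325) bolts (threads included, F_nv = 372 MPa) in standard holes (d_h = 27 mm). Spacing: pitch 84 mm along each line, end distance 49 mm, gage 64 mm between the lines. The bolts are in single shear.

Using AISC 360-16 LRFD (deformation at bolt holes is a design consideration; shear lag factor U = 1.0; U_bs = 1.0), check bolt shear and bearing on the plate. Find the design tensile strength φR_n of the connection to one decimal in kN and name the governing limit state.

Bolt shear: A_b = π(24)²/4 = 452.39 mm². φR_n = 0.75 × 372 × 452.39 × 6 × 1 = 757.3 kN.
Bearing (25 mm plate, F_u = 400 MPa): end bolts L_c = 49 − 27/2 = 35.5, R_n = min(1.2×35.5×25×400, 2.4×24×25×400) = 426 kN/bolt; interior L_c = 84 − 27 = 57, R_n = 576 kN/bolt. φR_n = 0.75 × (2×426 + 4×576) = 2367.0 kN.
Governing: min(757.3, 2367.0) = 757.3 kN → bolt shear.

757.3 kN (bolt shear governs)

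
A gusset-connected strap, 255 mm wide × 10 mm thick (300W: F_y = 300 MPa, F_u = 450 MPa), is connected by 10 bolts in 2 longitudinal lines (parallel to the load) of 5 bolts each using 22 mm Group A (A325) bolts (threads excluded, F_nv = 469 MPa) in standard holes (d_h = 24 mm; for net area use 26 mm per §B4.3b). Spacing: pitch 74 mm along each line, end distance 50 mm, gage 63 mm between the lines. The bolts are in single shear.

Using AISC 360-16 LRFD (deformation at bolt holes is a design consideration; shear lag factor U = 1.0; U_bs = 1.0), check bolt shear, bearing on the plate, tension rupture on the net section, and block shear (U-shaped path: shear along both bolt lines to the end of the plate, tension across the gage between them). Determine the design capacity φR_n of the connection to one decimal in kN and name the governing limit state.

685.1 kN (net-section rupture governs)

Bolt shear: A_b = π(22)²/4 = 380.13 mm². φR_n = 0.75 × 469 × 380.13 × 10 × 1 = 1337.1 kN.
Bearing (10 mm plate, F_u = 450 MPa): end bolts L_c = 50 − 24/2 = 38, R_n = min(1.2×38×10×450, 2.4×22×10×450) = 205.2 kN/bolt; interior L_c = 74 − 24 = 50, R_n = 237.6 kN/bolt. φR_n = 0.75 × (2×205.2 + 8×237.6) = 1733.4 kN.
Tension rupture (net): A_n = (255 − 2×26)×10 = 2030 mm² (U = 1.0, A_e = A_n). φR_n = 0.75 × 450 × 2030 = 685.1 kN.
Block shear: shear path 2×[50+4×74] = 2×346 mm, A_gv = 6920, A_nv = 2×(346 − 4.5×26)×10 = 4580 mm²; tension across gage: (63 − 1×26)×10 = 370 mm². R_n = min(0.6×450×4580, 0.6×300×6920) + 1.0×450×370 = min(1236.6, 1245.6) + 166.5 = 1403.1 kN. φR_n = 0.75 × 1403.1 = 1052.3 kN.
Governing: min(1337.1, 1733.4, 685.1, 1052.3) = 685.1 kN → net-section rupture.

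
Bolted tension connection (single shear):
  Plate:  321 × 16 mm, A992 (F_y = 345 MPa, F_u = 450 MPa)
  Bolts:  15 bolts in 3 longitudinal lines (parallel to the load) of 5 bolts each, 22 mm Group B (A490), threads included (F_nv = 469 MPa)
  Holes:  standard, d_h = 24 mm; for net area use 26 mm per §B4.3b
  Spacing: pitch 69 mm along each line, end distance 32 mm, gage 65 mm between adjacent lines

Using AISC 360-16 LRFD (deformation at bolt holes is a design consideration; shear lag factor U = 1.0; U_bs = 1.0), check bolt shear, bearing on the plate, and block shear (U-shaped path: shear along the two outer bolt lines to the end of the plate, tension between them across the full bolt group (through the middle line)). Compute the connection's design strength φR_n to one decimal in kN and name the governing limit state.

1658.9 kN (block shear governs)

Bolt shear: A_b = π(22)²/4 = 380.13 mm². φR_n = 0.75 × 469 × 380.13 × 15 × 1 = 2005.7 kN.
Bearing (16 mm plate, F_u = 450 MPa): end bolts L_c = 32 − 24/2 = 20, R_n = min(1.2×20×16×450, 2.4×22×16×450) = 172.8 kN/bolt; interior L_c = 69 − 24 = 45, R_n = 380.16 kN/bolt. φR_n = 0.75 × (3×172.8 + 12×380.16) = 3810.2 kN.
Block shear: shear path 2×[32+4×69] = 2×308 mm, A_gv = 9856, A_nv = 2×(308 − 4.5×26)×16 = 6112 mm²; tension across gage: (130 − 2×26)×16 = 1248 mm². R_n = min(0.6×450×6112, 0.6×345×9856) + 1.0×450×1248 = min(1650.2, 2040.2) + 561.6 = 2211.8 kN. φR_n = 0.75 × 2211.8 = 1658.9 kN.
Governing: min(2005.7, 3810.2, 1658.9) = 1658.9 kN → block shear.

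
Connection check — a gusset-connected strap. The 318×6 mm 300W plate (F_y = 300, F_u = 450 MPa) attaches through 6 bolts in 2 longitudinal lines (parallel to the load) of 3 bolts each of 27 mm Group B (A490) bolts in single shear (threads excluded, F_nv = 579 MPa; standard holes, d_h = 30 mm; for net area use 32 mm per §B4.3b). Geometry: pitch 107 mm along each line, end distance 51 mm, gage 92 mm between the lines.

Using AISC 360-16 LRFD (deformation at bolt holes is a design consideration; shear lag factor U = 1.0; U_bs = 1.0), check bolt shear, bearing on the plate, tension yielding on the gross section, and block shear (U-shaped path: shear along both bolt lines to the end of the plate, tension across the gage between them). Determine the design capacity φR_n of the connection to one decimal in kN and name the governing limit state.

515.2 kN (gross-section yield governs)

Bolt shear: A_b = π(27)²/4 = 572.56 mm². φR_n = 0.75 × 579 × 572.56 × 6 × 1 = 1491.8 kN.
Bearing (6 mm plate, F_u = 450 MPa): end bolts L_c = 51 − 30/2 = 36, R_n = min(1.2×36×6×450, 2.4×27×6×450) = 116.64 kN/bolt; interior L_c = 107 − 30 = 77, R_n = 174.96 kN/bolt. φR_n = 0.75 × (2×116.64 + 4×174.96) = 699.8 kN.
Tension yield (gross): A_g = 318×6 = 1908 mm². φR_n = 0.90 × 300 × 1908 = 515.2 kN.
Block shear: shear path 2×[51+2×107] = 2×265 mm, A_gv = 3180, A_nv = 2×(265 − 2.5×32)×6 = 2220 mm²; tension across gage: (92 − 1×32)×6 = 360 mm². R_n = min(0.6×450×2220, 0.6×300×3180) + 1.0×450×360 = min(599.4, 572.4) + 162 = 734.4 kN. φR_n = 0.75 × 734.4 = 550.8 kN.
Governing: min(1491.8, 699.8, 515.2, 550.8) = 515.2 kN → gross-section yield.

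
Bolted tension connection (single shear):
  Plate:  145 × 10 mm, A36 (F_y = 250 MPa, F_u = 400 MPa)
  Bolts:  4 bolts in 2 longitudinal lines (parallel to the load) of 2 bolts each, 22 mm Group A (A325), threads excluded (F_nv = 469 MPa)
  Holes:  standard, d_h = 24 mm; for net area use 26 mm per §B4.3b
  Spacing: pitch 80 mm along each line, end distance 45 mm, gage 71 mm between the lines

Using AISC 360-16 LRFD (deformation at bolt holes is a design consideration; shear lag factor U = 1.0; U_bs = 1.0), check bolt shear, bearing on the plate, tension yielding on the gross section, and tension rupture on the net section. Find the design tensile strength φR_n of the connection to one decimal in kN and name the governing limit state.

279.0 kN (net-section rupture governs)

Bolt shear: A_b = π(22)²/4 = 380.13 mm². φR_n = 0.75 × 469 × 380.13 × 4 × 1 = 534.8 kN.
Bearing (10 mm plate, F_u = 400 MPa): end bolts L_c = 45 − 24/2 = 33, R_n = min(1.2×33×10×400, 2.4×22×10×400) = 158.4 kN/bolt; interior L_c = 80 − 24 = 56, R_n = 211.2 kN/bolt. φR_n = 0.75 × (2×158.4 + 2×211.2) = 554.4 kN.
Tension yield (gross): A_g = 145×10 = 1450 mm². φR_n = 0.90 × 250 × 1450 = 326.3 kN.
Tension rupture (net): A_n = (145 − 2×26)×10 = 930 mm² (U = 1.0, A_e = A_n). φR_n = 0.75 × 400 × 930 = 279.0 kN.
Governing: min(534.8, 554.4, 326.3, 279.0) = 279.0 kN → net-section rupture.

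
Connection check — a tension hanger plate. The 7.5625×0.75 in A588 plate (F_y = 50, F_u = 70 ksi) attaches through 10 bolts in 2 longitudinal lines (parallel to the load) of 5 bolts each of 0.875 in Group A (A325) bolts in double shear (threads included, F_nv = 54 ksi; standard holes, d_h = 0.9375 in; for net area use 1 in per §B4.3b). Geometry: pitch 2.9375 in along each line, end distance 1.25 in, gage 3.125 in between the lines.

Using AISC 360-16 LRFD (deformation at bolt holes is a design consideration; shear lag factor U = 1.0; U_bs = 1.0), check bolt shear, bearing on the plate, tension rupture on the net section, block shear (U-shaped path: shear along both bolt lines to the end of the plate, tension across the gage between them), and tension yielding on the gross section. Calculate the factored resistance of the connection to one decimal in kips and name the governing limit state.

Bolt shear: A_b = π(0.875)²/4 = 0.60132 in². φR_n = 0.75 × 54 × 0.60132 × 10 × 2 = 487.1 kips.
Bearing (0.75 in plate, F_u = 70 ksi): end bolts L_c = 1.25 − 0.9375/2 = 0.78125, R_n = min(1.2×0.78125×0.75×70, 2.4×0.875×0.75×70) = 49.219 kips/bolt; interior L_c = 2.9375 − 0.9375 = 2, R_n = 110.25 kips/bolt. φR_n = 0.75 × (2×49.219 + 8×110.25) = 735.3 kips.
Tension rupture (net): A_n = (7.5625 − 2×1)×0.75 = 4.1719 in² (U = 1.0, A_e = A_n). φR_n = 0.75 × 70 × 4.1719 = 219.0 kips.
Block shear: shear path 2×[1.25+4×2.9375] = 2×13 in, A_gv = 19.5, A_nv = 2×(13 − 4.5×1)×0.75 = 12.75 in²; tension across gage: (3.125 − 1×1)×0.75 = 1.5938 in². R_n = min(0.6×70×12.75, 0.6×50×19.5) + 1.0×70×1.5938 = min(535.5, 585) + 111.57 = 647.07 kips. φR_n = 0.75 × 647.07 = 485.3 kips.
Tension yield (gross): A_g = 7.5625×0.75 = 5.6719 in². φR_n = 0.90 × 50 × 5.6719 = 255.2 kips.
Governing: min(487.1, 735.3, 219.0, 485.3, 255.2) = 219.0 kips → net-section rupture.

219.0 kips (net-section rupture governs)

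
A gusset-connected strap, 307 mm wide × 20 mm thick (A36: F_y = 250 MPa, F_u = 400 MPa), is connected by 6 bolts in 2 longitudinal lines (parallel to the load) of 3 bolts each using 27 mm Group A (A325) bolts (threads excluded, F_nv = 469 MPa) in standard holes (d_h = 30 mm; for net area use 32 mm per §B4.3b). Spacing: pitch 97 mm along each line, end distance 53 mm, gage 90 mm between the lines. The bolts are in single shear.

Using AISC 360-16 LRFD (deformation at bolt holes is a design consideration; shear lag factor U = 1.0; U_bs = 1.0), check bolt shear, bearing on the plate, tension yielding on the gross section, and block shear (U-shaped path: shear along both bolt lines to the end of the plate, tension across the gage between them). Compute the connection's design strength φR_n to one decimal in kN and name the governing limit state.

Bolt shear: A_b = π(27)²/4 = 572.56 mm². φR_n = 0.75 × 469 × 572.56 × 6 × 1 = 1208.4 kN.
Bearing (20 mm plate, F_u = 400 MPa): end bolts L_c = 53 − 30/2 = 38, R_n = min(1.2×38×20×400, 2.4×27×20×400) = 364.8 kN/bolt; interior L_c = 97 − 30 = 67, R_n = 518.4 kN/bolt. φR_n = 0.75 × (2×364.8 + 4×518.4) = 2102.4 kN.
Tension yield (gross): A_g = 307×20 = 6140 mm². φR_n = 0.90 × 250 × 6140 = 1381.5 kN.
Block shear: shear path 2×[53+2×97] = 2×247 mm, A_gv = 9880, A_nv = 2×(247 − 2.5×32)×20 = 6680 mm²; tension across gage: (90 − 1×32)×20 = 1160 mm². R_n = min(0.6×400×6680, 0.6×250×9880) + 1.0×400×1160 = min(1603.2, 1482) + 464 = 1946 kN. φR_n = 0.75 × 1946 = 1459.5 kN.
Governing: min(1208.4, 2102.4, 1381.5, 1459.5) = 1208.4 kN → bolt shear.

1208.4 kN (bolt shear governs)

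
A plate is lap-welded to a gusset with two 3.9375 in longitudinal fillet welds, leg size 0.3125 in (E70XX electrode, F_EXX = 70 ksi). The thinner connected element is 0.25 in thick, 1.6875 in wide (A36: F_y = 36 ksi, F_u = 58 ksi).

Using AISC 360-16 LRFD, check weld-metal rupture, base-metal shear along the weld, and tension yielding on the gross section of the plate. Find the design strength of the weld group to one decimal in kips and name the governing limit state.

13.7 kips (gross-section yield governs)

Weld metal: throat = 0.707×0.3125 = 0.22094 in, L = 2×3.9375 = 7.875 in. φR_n = 0.75 × 0.6 × 70 × 0.22094 × 7.875 = 54.8 kips.
Base metal shear (0.25 in plate): yield φR_n = 1.0×0.6×36×0.25×7.875 = 42.5 kips; rupture φR_n = 0.75×0.6×58×0.25×7.875 = 51.4 kips; take 42.5 kips (yield).
Tension yield (gross): A_g = 1.6875×0.25 = 0.42188 in². φR_n = 0.90 × 36 × 0.42188 = 13.7 kips.
Governing: min(54.8, 42.5, 13.7) = 13.7 kips → gross-section yield.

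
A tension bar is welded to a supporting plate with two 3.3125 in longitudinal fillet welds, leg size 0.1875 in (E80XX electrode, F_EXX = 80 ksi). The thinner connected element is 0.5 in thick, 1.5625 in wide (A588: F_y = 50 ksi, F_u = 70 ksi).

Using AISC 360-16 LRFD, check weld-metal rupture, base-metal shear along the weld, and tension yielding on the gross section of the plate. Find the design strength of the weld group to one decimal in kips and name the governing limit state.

31.6 kips (weld metal governs)

Weld metal: throat = 0.707×0.1875 = 0.13256 in, L = 2×3.3125 = 6.625 in. φR_n = 0.75 × 0.6 × 80 × 0.13256 × 6.625 = 31.6 kips.
Base metal shear (0.5 in plate): yield φR_n = 1.0×0.6×50×0.5×6.625 = 99.4 kips; rupture φR_n = 0.75×0.6×70×0.5×6.625 = 104.3 kips; take 99.4 kips (yield).
Tension yield (gross): A_g = 1.5625×0.5 = 0.78125 in². φR_n = 0.90 × 50 × 0.78125 = 35.2 kips.
Governing: min(31.6, 99.4, 35.2) = 31.6 kips → weld metal.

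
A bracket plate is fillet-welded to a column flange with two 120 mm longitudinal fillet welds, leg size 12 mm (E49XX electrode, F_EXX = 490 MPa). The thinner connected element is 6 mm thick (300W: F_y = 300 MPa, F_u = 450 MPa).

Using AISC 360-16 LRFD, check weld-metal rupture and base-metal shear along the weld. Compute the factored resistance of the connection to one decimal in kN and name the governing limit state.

259.2 kN (base-metal shear governs)

Weld metal: throat = 0.707×12 = 8.484 mm, L = 2×120 = 240 mm. φR_n = 0.75 × 0.6 × 490 × 8.484 × 240 = 449.0 kN.
Base metal shear (6 mm plate): yield φR_n = 1.0×0.6×300×6×240 = 259.2 kN; rupture φR_n = 0.75×0.6×450×6×240 = 291.6 kN; take 259.2 kN (yield).
Governing: min(449.0, 259.2) = 259.2 kN → base-metal shear.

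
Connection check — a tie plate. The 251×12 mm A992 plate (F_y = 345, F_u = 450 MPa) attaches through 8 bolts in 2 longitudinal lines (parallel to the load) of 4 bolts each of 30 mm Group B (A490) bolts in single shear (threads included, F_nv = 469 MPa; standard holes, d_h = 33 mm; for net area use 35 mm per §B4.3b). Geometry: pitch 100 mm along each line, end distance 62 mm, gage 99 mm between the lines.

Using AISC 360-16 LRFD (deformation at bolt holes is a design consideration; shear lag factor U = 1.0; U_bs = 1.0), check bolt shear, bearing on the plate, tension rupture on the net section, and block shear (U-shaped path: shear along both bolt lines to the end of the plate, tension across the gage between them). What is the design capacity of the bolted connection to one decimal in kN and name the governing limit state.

Bolt shear: A_b = π(30)²/4 = 706.86 mm². φR_n = 0.75 × 469 × 706.86 × 8 × 1 = 1989.1 kN.
Bearing (12 mm plate, F_u = 450 MPa): end bolts L_c = 62 − 33/2 = 45.5, R_n = min(1.2×45.5×12×450, 2.4×30×12×450) = 294.84 kN/bolt; interior L_c = 100 − 33 = 67, R_n = 388.8 kN/bolt. φR_n = 0.75 × (2×294.84 + 6×388.8) = 2191.9 kN.
Tension rupture (net): A_n = (251 − 2×35)×12 = 2172 mm² (U = 1.0, A_e = A_n). φR_n = 0.75 × 450 × 2172 = 733.1 kN.
Block shear: shear path 2×[62+3×100] = 2×362 mm, A_gv = 8688, A_nv = 2×(362 − 3.5×35)×12 = 5748 mm²; tension across gage: (99 − 1×35)×12 = 768 mm². R_n = min(0.6×450×5748, 0.6×345×8688) + 1.0×450×768 = min(1552, 1798.4) + 345.6 = 1897.6 kN. φR_n = 0.75 × 1897.6 = 1423.2 kN.
Governing: min(1989.1, 2191.9, 733.1, 1423.2) = 733.1 kN → net-section rupture.

733.1 kN (net-section rupture governs)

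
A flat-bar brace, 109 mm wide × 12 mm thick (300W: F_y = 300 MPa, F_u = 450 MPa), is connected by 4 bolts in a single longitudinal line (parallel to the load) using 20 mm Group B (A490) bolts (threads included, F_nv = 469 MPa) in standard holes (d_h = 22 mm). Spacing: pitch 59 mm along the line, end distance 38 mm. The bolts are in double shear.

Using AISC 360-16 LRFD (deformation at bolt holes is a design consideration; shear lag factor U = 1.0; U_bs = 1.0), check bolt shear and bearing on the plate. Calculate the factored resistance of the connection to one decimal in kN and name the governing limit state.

670.7 kN (bearing governs)

Bolt shear: A_b = π(20)²/4 = 314.16 mm². φR_n = 0.75 × 469 × 314.16 × 4 × 2 = 884.0 kN.
Bearing (12 mm plate, F_u = 450 MPa): end bolts L_c = 38 − 22/2 = 27, R_n = min(1.2×27×12×450, 2.4×20×12×450) = 174.96 kN/bolt; interior L_c = 59 − 22 = 37, R_n = 239.76 kN/bolt. φR_n = 0.75 × (1×174.96 + 3×239.76) = 670.7 kN.
Governing: min(884.0, 670.7) = 670.7 kN → bearing.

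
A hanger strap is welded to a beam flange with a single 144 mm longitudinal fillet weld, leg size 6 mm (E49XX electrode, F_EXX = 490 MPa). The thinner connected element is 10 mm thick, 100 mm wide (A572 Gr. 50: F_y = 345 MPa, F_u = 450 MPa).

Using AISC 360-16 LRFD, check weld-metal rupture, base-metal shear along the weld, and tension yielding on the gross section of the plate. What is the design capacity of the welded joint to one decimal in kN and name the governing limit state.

134.7 kN (weld metal governs)

Weld metal: throat = 0.707×6 = 4.242 mm, L = 144 mm. φR_n = 0.75 × 0.6 × 490 × 4.242 × 144 = 134.7 kN.
Base metal shear (10 mm plate): yield φR_n = 1.0×0.6×345×10×144 = 298.1 kN; rupture φR_n = 0.75×0.6×450×10×144 = 291.6 kN; take 291.6 kN (rupture).
Tension yield (gross): A_g = 100×10 = 1000 mm². φR_n = 0.90 × 345 × 1000 = 310.5 kN.
Governing: min(134.7, 291.6, 310.5) = 134.7 kN → weld metal.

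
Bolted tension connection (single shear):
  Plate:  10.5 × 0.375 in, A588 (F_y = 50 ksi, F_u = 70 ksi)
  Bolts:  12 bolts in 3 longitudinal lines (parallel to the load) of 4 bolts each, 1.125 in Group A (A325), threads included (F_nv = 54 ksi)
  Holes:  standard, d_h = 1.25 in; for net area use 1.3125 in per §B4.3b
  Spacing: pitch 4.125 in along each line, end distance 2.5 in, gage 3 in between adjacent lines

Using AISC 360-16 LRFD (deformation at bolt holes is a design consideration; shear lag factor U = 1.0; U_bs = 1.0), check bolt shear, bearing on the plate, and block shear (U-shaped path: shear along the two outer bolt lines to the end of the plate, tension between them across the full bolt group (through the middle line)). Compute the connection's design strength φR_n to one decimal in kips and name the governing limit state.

309.3 kips (block shear governs)

Bolt shear: A_b = π(1.125)²/4 = 0.99402 in². φR_n = 0.75 × 54 × 0.99402 × 12 × 1 = 483.1 kips.
Bearing (0.375 in plate, F_u = 70 ksi): end bolts L_c = 2.5 − 1.25/2 = 1.875, R_n = min(1.2×1.875×0.375×70, 2.4×1.125×0.375×70) = 59.063 kips/bolt; interior L_c = 4.125 − 1.25 = 2.875, R_n = 70.875 kips/bolt. φR_n = 0.75 × (3×59.063 + 9×70.875) = 611.3 kips.
Block shear: shear path 2×[2.5+3×4.125] = 2×14.875 in, A_gv = 11.156, A_nv = 2×(14.875 − 3.5×1.3125)×0.375 = 7.7109 in²; tension across gage: (6 − 2×1.3125)×0.375 = 1.2656 in². R_n = min(0.6×70×7.7109, 0.6×50×11.156) + 1.0×70×1.2656 = min(323.86, 334.68) + 88.592 = 412.45 kips. φR_n = 0.75 × 412.45 = 309.3 kips.
Governing: min(483.1, 611.3, 309.3) = 309.3 kips → block shear.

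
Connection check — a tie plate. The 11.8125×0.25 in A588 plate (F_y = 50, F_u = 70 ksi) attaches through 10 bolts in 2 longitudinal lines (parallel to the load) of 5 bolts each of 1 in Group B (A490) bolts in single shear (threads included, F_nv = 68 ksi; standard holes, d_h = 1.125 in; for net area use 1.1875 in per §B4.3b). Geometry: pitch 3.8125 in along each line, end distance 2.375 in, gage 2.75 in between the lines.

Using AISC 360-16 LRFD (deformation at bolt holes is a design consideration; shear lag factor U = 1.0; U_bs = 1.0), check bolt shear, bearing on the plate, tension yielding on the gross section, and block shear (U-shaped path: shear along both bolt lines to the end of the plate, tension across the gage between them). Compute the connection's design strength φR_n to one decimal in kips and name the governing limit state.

Bolt shear: A_b = π(1)²/4 = 0.7854 in². φR_n = 0.75 × 68 × 0.7854 × 10 × 1 = 400.6 kips.
Bearing (0.25 in plate, F_u = 70 ksi): end bolts L_c = 2.375 − 1.125/2 = 1.8125, R_n = min(1.2×1.8125×0.25×70, 2.4×1×0.25×70) = 38.063 kips/bolt; interior L_c = 3.8125 − 1.125 = 2.6875, R_n = 42 kips/bolt. φR_n = 0.75 × (2×38.063 + 8×42) = 309.1 kips.
Tension yield (gross): A_g = 11.8125×0.25 = 2.9531 in². φR_n = 0.90 × 50 × 2.9531 = 132.9 kips.
Block shear: shear path 2×[2.375+4×3.8125] = 2×17.625 in, A_gv = 8.8125, A_nv = 2×(17.625 − 4.5×1.1875)×0.25 = 6.1406 in²; tension across gage: (2.75 − 1×1.1875)×0.25 = 0.39063 in². R_n = min(0.6×70×6.1406, 0.6×50×8.8125) + 1.0×70×0.39063 = min(257.91, 264.38) + 27.344 = 285.25 kips. φR_n = 0.75 × 285.25 = 213.9 kips.
Governing: min(400.6, 309.1, 132.9, 213.9) = 132.9 kips → gross-section yield.

132.9 kips (gross-section yield governs)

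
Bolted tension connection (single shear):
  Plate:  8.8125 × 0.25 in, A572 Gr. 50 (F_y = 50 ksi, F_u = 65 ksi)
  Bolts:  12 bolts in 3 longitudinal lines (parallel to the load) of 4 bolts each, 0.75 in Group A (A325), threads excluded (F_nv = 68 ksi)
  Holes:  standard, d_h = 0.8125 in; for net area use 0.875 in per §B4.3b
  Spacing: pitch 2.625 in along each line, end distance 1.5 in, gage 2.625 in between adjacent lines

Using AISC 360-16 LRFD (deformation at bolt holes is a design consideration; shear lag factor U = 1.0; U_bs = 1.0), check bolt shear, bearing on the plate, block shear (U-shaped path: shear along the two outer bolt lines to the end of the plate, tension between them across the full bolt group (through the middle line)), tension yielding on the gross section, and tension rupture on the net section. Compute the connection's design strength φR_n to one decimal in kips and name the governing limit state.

75.4 kips (net-section rupture governs)

Bolt shear: A_b = π(0.75)²/4 = 0.44179 in². φR_n = 0.75 × 68 × 0.44179 × 12 × 1 = 270.4 kips.
Bearing (0.25 in plate, F_u = 65 ksi): end bolts L_c = 1.5 − 0.8125/2 = 1.09375, R_n = min(1.2×1.09375×0.25×65, 2.4×0.75×0.25×65) = 21.328 kips/bolt; interior L_c = 2.625 − 0.8125 = 1.8125, R_n = 29.25 kips/bolt. φR_n = 0.75 × (3×21.328 + 9×29.25) = 245.4 kips.
Block shear: shear path 2×[1.5+3×2.625] = 2×9.375 in, A_gv = 4.6875, A_nv = 2×(9.375 − 3.5×0.875)×0.25 = 3.1563 in²; tension across gage: (5.25 − 2×0.875)×0.25 = 0.875 in². R_n = min(0.6×65×3.1563, 0.6×50×4.6875) + 1.0×65×0.875 = min(123.1, 140.63) + 56.875 = 179.98 kips. φR_n = 0.75 × 179.98 = 135.0 kips.
Tension yield (gross): A_g = 8.8125×0.25 = 2.2031 in². φR_n = 0.90 × 50 × 2.2031 = 99.1 kips.
Tension rupture (net): A_n = (8.8125 − 3×0.875)×0.25 = 1.5469 in² (U = 1.0, A_e = A_n). φR_n = 0.75 × 65 × 1.5469 = 75.4 kips.
Governing: min(270.4, 245.4, 135.0, 99.1, 75.4) = 75.4 kips → net-section rupture.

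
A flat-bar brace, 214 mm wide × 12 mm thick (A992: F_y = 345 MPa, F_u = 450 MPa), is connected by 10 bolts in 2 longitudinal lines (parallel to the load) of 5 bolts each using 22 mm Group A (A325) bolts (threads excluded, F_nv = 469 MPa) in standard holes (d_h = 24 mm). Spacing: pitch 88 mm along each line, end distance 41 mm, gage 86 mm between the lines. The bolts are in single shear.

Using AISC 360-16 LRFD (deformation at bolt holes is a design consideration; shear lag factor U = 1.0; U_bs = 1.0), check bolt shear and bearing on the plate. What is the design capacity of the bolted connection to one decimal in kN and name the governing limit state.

Bolt shear: A_b = π(22)²/4 = 380.13 mm². φR_n = 0.75 × 469 × 380.13 × 10 × 1 = 1337.1 kN.
Bearing (12 mm plate, F_u = 450 MPa): end bolts L_c = 41 − 24/2 = 29, R_n = min(1.2×29×12×450, 2.4×22×12×450) = 187.92 kN/bolt; interior L_c = 88 − 24 = 64, R_n = 285.12 kN/bolt. φR_n = 0.75 × (2×187.92 + 8×285.12) = 1992.6 kN.
Governing: min(1337.1, 1992.6) = 1337.1 kN → bolt shear.

1337.1 kN (bolt shear governs)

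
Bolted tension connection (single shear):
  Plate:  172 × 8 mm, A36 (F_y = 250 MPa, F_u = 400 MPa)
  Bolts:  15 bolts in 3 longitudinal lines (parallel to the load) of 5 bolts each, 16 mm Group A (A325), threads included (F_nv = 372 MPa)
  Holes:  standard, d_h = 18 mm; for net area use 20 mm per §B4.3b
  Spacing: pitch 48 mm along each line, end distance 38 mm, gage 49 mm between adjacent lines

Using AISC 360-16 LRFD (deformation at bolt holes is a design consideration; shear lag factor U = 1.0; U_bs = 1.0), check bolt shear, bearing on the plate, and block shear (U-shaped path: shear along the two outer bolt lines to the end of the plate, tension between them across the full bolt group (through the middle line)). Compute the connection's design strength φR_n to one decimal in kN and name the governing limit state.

Bolt shear: A_b = π(16)²/4 = 201.06 mm². φR_n = 0.75 × 372 × 201.06 × 15 × 1 = 841.4 kN.
Bearing (8 mm plate, F_u = 400 MPa): end bolts L_c = 38 − 18/2 = 29, R_n = min(1.2×29×8×400, 2.4×16×8×400) = 111.36 kN/bolt; interior L_c = 48 − 18 = 30, R_n = 115.2 kN/bolt. φR_n = 0.75 × (3×111.36 + 12×115.2) = 1287.4 kN.
Block shear: shear path 2×[38+4×48] = 2×230 mm, A_gv = 3680, A_nv = 2×(230 − 4.5×20)×8 = 2240 mm²; tension across gage: (98 − 2×20)×8 = 464 mm². R_n = min(0.6×400×2240, 0.6×250×3680) + 1.0×400×464 = min(537.6, 552) + 185.6 = 723.2 kN. φR_n = 0.75 × 723.2 = 542.4 kN.
Governing: min(841.4, 1287.4, 542.4) = 542.4 kN → block shear.

542.4 kN (block shear governs)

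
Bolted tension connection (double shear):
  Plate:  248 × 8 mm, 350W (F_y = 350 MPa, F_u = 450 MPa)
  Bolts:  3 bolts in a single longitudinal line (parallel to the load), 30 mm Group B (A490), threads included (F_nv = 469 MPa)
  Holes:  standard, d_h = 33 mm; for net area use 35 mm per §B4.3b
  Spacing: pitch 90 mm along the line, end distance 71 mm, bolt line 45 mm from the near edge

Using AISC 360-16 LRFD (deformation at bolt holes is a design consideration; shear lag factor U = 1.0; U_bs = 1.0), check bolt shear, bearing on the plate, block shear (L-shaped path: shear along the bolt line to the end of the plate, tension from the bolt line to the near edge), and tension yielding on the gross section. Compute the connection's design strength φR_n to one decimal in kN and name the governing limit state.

Bolt shear: A_b = π(30)²/4 = 706.86 mm². φR_n = 0.75 × 469 × 706.86 × 3 × 2 = 1491.8 kN.
Bearing (8 mm plate, F_u = 450 MPa): end bolts L_c = 71 − 33/2 = 54.5, R_n = min(1.2×54.5×8×450, 2.4×30×8×450) = 235.44 kN/bolt; interior L_c = 90 − 33 = 57, R_n = 246.24 kN/bolt. φR_n = 0.75 × (1×235.44 + 2×246.24) = 545.9 kN.
Block shear: shear path 1×[71+2×90] = 1×251 mm, A_gv = 2008, A_nv = 1×(251 − 2.5×35)×8 = 1308 mm²; tension to near edge: (45 − 0.5×35)×8 = 220 mm². R_n = min(0.6×450×1308, 0.6×350×2008) + 1.0×450×220 = min(353.16, 421.68) + 99 = 452.16 kN. φR_n = 0.75 × 452.16 = 339.1 kN.
Tension yield (gross): A_g = 248×8 = 1984 mm². φR_n = 0.90 × 350 × 1984 = 625.0 kN.
Governing: min(1491.8, 545.9, 339.1, 625.0) = 339.1 kN → block shear.

339.1 kN (block shear governs)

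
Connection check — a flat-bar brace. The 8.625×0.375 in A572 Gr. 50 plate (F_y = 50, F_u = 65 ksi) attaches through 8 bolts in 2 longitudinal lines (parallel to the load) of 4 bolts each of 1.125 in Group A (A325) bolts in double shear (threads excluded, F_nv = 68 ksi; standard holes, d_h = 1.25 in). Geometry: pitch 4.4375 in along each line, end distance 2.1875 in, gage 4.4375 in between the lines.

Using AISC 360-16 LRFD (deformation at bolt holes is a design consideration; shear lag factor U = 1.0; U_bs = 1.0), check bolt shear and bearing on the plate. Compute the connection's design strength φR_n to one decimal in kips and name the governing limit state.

Bolt shear: A_b = π(1.125)²/4 = 0.99402 in². φR_n = 0.75 × 68 × 0.99402 × 8 × 2 = 811.1 kips.
Bearing (0.375 in plate, F_u = 65 ksi): end bolts L_c = 2.1875 − 1.25/2 = 1.5625, R_n = min(1.2×1.5625×0.375×65, 2.4×1.125×0.375×65) = 45.703 kips/bolt; interior L_c = 4.4375 − 1.25 = 3.1875, R_n = 65.813 kips/bolt. φR_n = 0.75 × (2×45.703 + 6×65.813) = 364.7 kips.
Governing: min(811.1, 364.7) = 364.7 kips → bearing.

364.7 kips (bearing governs)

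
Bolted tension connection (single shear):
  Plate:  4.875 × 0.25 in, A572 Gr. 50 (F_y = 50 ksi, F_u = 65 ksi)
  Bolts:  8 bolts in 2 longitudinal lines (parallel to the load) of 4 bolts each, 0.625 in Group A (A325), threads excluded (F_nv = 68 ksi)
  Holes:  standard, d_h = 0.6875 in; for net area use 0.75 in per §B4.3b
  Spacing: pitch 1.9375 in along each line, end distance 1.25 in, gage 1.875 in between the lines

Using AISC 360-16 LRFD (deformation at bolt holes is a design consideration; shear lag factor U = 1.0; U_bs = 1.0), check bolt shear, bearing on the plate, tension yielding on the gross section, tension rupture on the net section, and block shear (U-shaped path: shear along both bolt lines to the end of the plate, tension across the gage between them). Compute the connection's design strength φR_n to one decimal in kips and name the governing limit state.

Bolt shear: A_b = π(0.625)²/4 = 0.3068 in². φR_n = 0.75 × 68 × 0.3068 × 8 × 1 = 125.2 kips.
Bearing (0.25 in plate, F_u = 65 ksi): end bolts L_c = 1.25 − 0.6875/2 = 0.90625, R_n = min(1.2×0.90625×0.25×65, 2.4×0.625×0.25×65) = 17.672 kips/bolt; interior L_c = 1.9375 − 0.6875 = 1.25, R_n = 24.375 kips/bolt. φR_n = 0.75 × (2×17.672 + 6×24.375) = 136.2 kips.
Tension yield (gross): A_g = 4.875×0.25 = 1.2188 in². φR_n = 0.90 × 50 × 1.2188 = 54.8 kips.
Tension rupture (net): A_n = (4.875 − 2×0.75)×0.25 = 0.84375 in² (U = 1.0, A_e = A_n). φR_n = 0.75 × 65 × 0.84375 = 41.1 kips.
Block shear: shear path 2×[1.25+3×1.9375] = 2×7.0625 in, A_gv = 3.5313, A_nv = 2×(7.0625 − 3.5×0.75)×0.25 = 2.2188 in²; tension across gage: (1.875 − 1×0.75)×0.25 = 0.28125 in². R_n = min(0.6×65×2.2188, 0.6×50×3.5313) + 1.0×65×0.28125 = min(86.533, 105.94) + 18.281 = 104.81 kips. φR_n = 0.75 × 104.81 = 78.6 kips.
Governing: min(125.2, 136.2, 54.8, 41.1, 78.6) = 41.1 kips → net-section rupture.

41.1 kips (net-section rupture governs)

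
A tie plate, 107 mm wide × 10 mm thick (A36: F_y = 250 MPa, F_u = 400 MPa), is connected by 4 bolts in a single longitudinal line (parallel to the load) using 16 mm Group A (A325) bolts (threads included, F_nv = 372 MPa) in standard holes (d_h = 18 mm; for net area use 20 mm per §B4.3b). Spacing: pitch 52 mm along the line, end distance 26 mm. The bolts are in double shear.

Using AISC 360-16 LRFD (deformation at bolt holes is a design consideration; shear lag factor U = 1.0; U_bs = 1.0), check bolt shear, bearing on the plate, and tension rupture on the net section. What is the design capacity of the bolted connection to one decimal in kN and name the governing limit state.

261.0 kN (net-section rupture governs)

Bolt shear: A_b = π(16)²/4 = 201.06 mm². φR_n = 0.75 × 372 × 201.06 × 4 × 2 = 448.8 kN.
Bearing (10 mm plate, F_u = 400 MPa): end bolts L_c = 26 − 18/2 = 17, R_n = min(1.2×17×10×400, 2.4×16×10×400) = 81.6 kN/bolt; interior L_c = 52 − 18 = 34, R_n = 153.6 kN/bolt. φR_n = 0.75 × (1×81.6 + 3×153.6) = 406.8 kN.
Tension rupture (net): A_n = (107 − 1×20)×10 = 870 mm² (U = 1.0, A_e = A_n). φR_n = 0.75 × 400 × 870 = 261.0 kN.
Governing: min(448.8, 406.8, 261.0) = 261.0 kN → net-section rupture.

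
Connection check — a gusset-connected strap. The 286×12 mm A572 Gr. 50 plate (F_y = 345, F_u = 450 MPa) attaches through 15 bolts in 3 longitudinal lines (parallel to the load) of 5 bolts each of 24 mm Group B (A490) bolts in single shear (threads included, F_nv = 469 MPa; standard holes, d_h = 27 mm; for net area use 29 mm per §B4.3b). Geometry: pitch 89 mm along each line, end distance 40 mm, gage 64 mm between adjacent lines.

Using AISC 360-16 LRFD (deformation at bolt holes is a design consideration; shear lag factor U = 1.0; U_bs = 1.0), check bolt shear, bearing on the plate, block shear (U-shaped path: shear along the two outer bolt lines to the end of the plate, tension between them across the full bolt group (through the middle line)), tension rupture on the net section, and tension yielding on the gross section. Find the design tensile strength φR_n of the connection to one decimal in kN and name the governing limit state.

Bolt shear: A_b = π(24)²/4 = 452.39 mm². φR_n = 0.75 × 469 × 452.39 × 15 × 1 = 2386.9 kN.
Bearing (12 mm plate, F_u = 450 MPa): end bolts L_c = 40 − 27/2 = 26.5, R_n = min(1.2×26.5×12×450, 2.4×24×12×450) = 171.72 kN/bolt; interior L_c = 89 − 27 = 62, R_n = 311.04 kN/bolt. φR_n = 0.75 × (3×171.72 + 12×311.04) = 3185.7 kN.
Block shear: shear path 2×[40+4×89] = 2×396 mm, A_gv = 9504, A_nv = 2×(396 − 4.5×29)×12 = 6372 mm²; tension across gage: (128 − 2×29)×12 = 840 mm². R_n = min(0.6×450×6372, 0.6×345×9504) + 1.0×450×840 = min(1720.4, 1967.3) + 378 = 2098.4 kN. φR_n = 0.75 × 2098.4 = 1573.8 kN.
Tension rupture (net): A_n = (286 − 3×29)×12 = 2388 mm² (U = 1.0, A_e = A_n). φR_n = 0.75 × 450 × 2388 = 806.0 kN.
Tension yield (gross): A_g = 286×12 = 3432 mm². φR_n = 0.90 × 345 × 3432 = 1065.6 kN.
Governing: min(2386.9, 3185.7, 1573.8, 806.0, 1065.6) = 806.0 kN → net-section rupture.

806.0 kN (net-section rupture governs)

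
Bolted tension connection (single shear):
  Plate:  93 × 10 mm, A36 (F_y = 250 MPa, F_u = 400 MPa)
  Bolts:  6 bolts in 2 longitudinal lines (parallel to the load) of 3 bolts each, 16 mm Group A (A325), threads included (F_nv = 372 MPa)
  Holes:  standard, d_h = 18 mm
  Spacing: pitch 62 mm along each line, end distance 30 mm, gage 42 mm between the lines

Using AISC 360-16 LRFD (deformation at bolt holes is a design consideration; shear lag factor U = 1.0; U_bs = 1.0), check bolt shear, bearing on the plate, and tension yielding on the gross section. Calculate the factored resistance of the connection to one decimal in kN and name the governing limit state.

209.3 kN (gross-section yield governs)

Bolt shear: A_b = π(16)²/4 = 201.06 mm². φR_n = 0.75 × 372 × 201.06 × 6 × 1 = 336.6 kN.
Bearing (10 mm plate, F_u = 400 MPa): end bolts L_c = 30 − 18/2 = 21, R_n = min(1.2×21×10×400, 2.4×16×10×400) = 100.8 kN/bolt; interior L_c = 62 − 18 = 44, R_n = 153.6 kN/bolt. φR_n = 0.75 × (2×100.8 + 4×153.6) = 612.0 kN.
Tension yield (gross): A_g = 93×10 = 930 mm². φR_n = 0.90 × 250 × 930 = 209.3 kN.
Governing: min(336.6, 612.0, 209.3) = 209.3 kN → gross-section yield.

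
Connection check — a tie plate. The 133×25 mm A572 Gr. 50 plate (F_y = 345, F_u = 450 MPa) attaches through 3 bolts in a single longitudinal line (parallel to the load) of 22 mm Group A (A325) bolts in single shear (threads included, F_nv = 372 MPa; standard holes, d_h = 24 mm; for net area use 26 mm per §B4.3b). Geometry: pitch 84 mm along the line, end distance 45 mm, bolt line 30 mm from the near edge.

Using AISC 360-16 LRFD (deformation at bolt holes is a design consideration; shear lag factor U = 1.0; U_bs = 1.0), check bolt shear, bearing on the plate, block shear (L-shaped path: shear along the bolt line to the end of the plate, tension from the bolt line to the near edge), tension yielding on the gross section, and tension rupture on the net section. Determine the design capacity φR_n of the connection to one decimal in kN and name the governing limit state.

Bolt shear: A_b = π(22)²/4 = 380.13 mm². φR_n = 0.75 × 372 × 380.13 × 3 × 1 = 318.2 kN.
Bearing (25 mm plate, F_u = 450 MPa): end bolts L_c = 45 − 24/2 = 33, R_n = min(1.2×33×25×450, 2.4×22×25×450) = 445.5 kN/bolt; interior L_c = 84 − 24 = 60, R_n = 594 kN/bolt. φR_n = 0.75 × (1×445.5 + 2×594) = 1225.1 kN.
Block shear: shear path 1×[45+2×84] = 1×213 mm, A_gv = 5325, A_nv = 1×(213 − 2.5×26)×25 = 3700 mm²; tension to near edge: (30 − 0.5×26)×25 = 425 mm². R_n = min(0.6×450×3700, 0.6×345×5325) + 1.0×450×425 = min(999, 1102.3) + 191.25 = 1190.3 kN. φR_n = 0.75 × 1190.3 = 892.7 kN.
Tension yield (gross): A_g = 133×25 = 3325 mm². φR_n = 0.90 × 345 × 3325 = 1032.4 kN.
Tension rupture (net): A_n = (133 − 1×26)×25 = 2675 mm² (U = 1.0, A_e = A_n). φR_n = 0.75 × 450 × 2675 = 902.8 kN.
Governing: min(318.2, 1225.1, 892.7, 1032.4, 902.8) = 318.2 kN → bolt shear.

318.2 kN (bolt shear governs)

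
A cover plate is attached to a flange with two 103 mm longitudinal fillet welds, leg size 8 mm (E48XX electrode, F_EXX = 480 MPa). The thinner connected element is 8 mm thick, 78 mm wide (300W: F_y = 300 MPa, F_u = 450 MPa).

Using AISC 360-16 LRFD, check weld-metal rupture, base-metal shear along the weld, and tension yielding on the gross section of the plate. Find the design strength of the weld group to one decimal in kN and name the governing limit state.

Weld metal: throat = 0.707×8 = 5.656 mm, L = 2×103 = 206 mm. φR_n = 0.75 × 0.6 × 480 × 5.656 × 206 = 251.7 kN.
Base metal shear (8 mm plate): yield φR_n = 1.0×0.6×300×8×206 = 296.6 kN; rupture φR_n = 0.75×0.6×450×8×206 = 333.7 kN; take 296.6 kN (yield).
Tension yield (gross): A_g = 78×8 = 624 mm². φR_n = 0.90 × 300 × 624 = 168.5 kN.
Governing: min(251.7, 296.6, 168.5) = 168.5 kN → gross-section yield.

168.5 kN (gross-section yield governs)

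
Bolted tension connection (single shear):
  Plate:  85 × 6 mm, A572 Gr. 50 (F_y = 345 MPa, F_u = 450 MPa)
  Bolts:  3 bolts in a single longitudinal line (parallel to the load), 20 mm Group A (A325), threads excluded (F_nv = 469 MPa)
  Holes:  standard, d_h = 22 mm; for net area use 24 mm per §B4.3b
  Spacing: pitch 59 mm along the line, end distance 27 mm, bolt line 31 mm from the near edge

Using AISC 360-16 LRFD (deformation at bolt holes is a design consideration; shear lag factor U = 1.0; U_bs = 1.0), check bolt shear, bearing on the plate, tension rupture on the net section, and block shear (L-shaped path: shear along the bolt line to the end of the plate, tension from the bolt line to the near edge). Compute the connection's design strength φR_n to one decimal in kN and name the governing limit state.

Bolt shear: A_b = π(20)²/4 = 314.16 mm². φR_n = 0.75 × 469 × 314.16 × 3 × 1 = 331.5 kN.
Bearing (6 mm plate, F_u = 450 MPa): end bolts L_c = 27 − 22/2 = 16, R_n = min(1.2×16×6×450, 2.4×20×6×450) = 51.84 kN/bolt; interior L_c = 59 − 22 = 37, R_n = 119.88 kN/bolt. φR_n = 0.75 × (1×51.84 + 2×119.88) = 218.7 kN.
Tension rupture (net): A_n = (85 − 1×24)×6 = 366 mm² (U = 1.0, A_e = A_n). φR_n = 0.75 × 450 × 366 = 123.5 kN.
Block shear: shear path 1×[27+2×59] = 1×145 mm, A_gv = 870, A_nv = 1×(145 − 2.5×24)×6 = 510 mm²; tension to near edge: (31 − 0.5×24)×6 = 114 mm². R_n = min(0.6×450×510, 0.6×345×870) + 1.0×450×114 = min(137.7, 180.09) + 51.3 = 189 kN. φR_n = 0.75 × 189 = 141.8 kN.
Governing: min(331.5, 218.7, 123.5, 141.8) = 123.5 kN → net-section rupture.

123.5 kN (net-section rupture governs)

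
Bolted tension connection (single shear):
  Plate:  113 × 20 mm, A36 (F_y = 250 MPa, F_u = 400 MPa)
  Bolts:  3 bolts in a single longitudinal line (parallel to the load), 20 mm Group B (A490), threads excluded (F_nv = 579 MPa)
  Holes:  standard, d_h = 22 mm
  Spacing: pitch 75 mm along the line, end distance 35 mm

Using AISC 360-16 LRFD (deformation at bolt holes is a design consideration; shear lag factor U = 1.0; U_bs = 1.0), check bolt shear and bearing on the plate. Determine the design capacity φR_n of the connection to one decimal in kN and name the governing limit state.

Bolt shear: A_b = π(20)²/4 = 314.16 mm². φR_n = 0.75 × 579 × 314.16 × 3 × 1 = 409.3 kN.
Bearing (20 mm plate, F_u = 400 MPa): end bolts L_c = 35 − 22/2 = 24, R_n = min(1.2×24×20×400, 2.4×20×20×400) = 230.4 kN/bolt; interior L_c = 75 − 22 = 53, R_n = 384 kN/bolt. φR_n = 0.75 × (1×230.4 + 2×384) = 748.8 kN.
Governing: min(409.3, 748.8) = 409.3 kN → bolt shear.

409.3 kN (bolt shear governs)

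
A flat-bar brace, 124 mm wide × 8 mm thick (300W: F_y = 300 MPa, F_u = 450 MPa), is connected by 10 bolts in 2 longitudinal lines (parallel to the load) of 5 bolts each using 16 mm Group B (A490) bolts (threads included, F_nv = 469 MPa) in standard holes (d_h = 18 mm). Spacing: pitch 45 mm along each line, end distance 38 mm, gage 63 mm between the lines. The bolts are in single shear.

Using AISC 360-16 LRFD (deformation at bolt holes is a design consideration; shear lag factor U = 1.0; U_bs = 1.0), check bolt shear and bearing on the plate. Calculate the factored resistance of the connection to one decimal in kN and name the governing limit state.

Bolt shear: A_b = π(16)²/4 = 201.06 mm². φR_n = 0.75 × 469 × 201.06 × 10 × 1 = 707.2 kN.
Bearing (8 mm plate, F_u = 450 MPa): end bolts L_c = 38 − 18/2 = 29, R_n = min(1.2×29×8×450, 2.4×16×8×450) = 125.28 kN/bolt; interior L_c = 45 − 18 = 27, R_n = 116.64 kN/bolt. φR_n = 0.75 × (2×125.28 + 8×116.64) = 887.8 kN.
Governing: min(707.2, 887.8) = 707.2 kN → bolt shear.

707.2 kN (bolt shear governs)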